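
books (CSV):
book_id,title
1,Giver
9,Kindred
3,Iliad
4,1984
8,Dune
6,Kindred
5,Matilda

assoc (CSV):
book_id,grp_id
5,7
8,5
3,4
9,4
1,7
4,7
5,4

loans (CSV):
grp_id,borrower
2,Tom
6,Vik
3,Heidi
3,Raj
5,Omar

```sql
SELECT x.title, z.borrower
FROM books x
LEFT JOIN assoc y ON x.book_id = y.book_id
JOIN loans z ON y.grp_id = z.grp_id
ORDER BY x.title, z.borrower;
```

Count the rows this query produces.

1

Joins associate left-to-right: books LEFT JOIN assoc on book_id gives 8 intermediate row(s).
Then INNER JOIN `loans z` on grp_id: keep only rows whose y.grp_id appears in z.
Result: 1 row(s).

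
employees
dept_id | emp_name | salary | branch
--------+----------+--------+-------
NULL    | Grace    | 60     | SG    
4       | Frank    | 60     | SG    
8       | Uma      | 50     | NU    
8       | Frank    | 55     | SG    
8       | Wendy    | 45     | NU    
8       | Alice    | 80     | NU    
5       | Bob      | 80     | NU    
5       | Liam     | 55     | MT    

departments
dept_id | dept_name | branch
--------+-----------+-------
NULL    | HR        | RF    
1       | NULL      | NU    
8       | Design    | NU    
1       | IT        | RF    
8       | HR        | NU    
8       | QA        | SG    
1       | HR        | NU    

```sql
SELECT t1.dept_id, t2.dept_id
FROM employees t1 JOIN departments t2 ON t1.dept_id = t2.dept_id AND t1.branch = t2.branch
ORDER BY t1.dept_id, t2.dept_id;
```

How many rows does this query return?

INNER JOIN keeps only pairs where the ON condition holds.
Matching on t1.dept_id = t2.dept_id AND t1.branch = t2.branch. A NULL in a compared column never satisfies the condition.
- t1[0] dept_id=NULL, branch=SG → no match; dropped.
- t1[1] dept_id=4, branch=SG → no match; dropped.
- t1[2] dept_id=8, branch=NU → 2 match(es) in t2 → 2 row(s).
- t1[3] dept_id=8, branch=SG → 1 match(es) in t2 → 1 row(s).
- t1[4] dept_id=8, branch=NU → 2 match(es) in t2 → 2 row(s).
- t1[5] dept_id=8, branch=NU → 2 match(es) in t2 → 2 row(s).
- t1[6] dept_id=5, branch=NU → no match; dropped.
- t1[7] dept_id=5, branch=MT → no match; dropped.
Total: 7 rows.

7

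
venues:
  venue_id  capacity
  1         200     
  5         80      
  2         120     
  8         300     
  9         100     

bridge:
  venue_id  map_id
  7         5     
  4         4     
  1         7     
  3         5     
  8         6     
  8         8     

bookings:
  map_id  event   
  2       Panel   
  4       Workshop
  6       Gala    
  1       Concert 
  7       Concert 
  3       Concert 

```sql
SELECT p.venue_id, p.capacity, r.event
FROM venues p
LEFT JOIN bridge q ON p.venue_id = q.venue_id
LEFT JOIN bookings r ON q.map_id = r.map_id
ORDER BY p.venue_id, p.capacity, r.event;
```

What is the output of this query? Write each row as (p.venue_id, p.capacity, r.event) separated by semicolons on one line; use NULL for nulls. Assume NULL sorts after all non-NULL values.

(1, 200, Concert); (2, 120, NULL); (5, 80, NULL); (8, 300, Gala); (8, 300, NULL); (9, 100, NULL)

Step 1 — p LEFT JOIN q on venue_id → 6 row(s).
Then LEFT JOIN `bookings r` on map_id: each of those 6 rows is kept; rows whose q.map_id has no match in r get NULL for r's columns.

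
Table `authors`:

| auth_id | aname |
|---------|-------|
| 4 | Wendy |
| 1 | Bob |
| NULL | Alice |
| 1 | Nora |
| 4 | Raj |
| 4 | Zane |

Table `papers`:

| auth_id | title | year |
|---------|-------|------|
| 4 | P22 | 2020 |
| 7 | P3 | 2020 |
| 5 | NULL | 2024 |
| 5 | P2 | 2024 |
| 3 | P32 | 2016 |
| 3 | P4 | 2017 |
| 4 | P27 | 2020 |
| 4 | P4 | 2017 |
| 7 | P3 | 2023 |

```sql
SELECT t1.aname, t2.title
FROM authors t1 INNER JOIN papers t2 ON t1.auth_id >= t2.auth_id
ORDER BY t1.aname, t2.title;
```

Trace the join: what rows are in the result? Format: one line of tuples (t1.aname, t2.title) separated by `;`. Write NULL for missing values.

INNER JOIN keeps only pairs where the ON condition holds.
Matching on t1.auth_id >= t2.auth_id. A NULL in a compared column never satisfies the condition.
Matched pairs: 15.

(Raj, P22); (Raj, P27); (Raj, P32); (Raj, P4); (Raj, P4); (Wendy, P22); (Wendy, P27); (Wendy, P32); (Wendy, P4); (Wendy, P4); (Zane, P22); (Zane, P27); (Zane, P32); (Zane, P4); (Zane, P4)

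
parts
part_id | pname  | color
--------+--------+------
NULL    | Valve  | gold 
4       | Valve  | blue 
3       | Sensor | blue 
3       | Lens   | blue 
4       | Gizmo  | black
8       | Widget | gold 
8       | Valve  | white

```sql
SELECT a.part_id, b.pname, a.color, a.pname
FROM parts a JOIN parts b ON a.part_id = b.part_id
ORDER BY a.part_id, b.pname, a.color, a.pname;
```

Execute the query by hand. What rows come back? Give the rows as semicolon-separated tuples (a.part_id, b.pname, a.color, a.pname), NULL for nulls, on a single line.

(3, Lens, blue, Lens); (3, Lens, blue, Sensor); (3, Sensor, blue, Lens); (3, Sensor, blue, Sensor); (4, Gizmo, black, Gizmo); (4, Gizmo, blue, Valve); (4, Valve, black, Gizmo); (4, Valve, blue, Valve); (8, Valve, gold, Widget); (8, Valve, white, Valve); (8, Widget, gold, Widget); (8, Widget, white, Valve)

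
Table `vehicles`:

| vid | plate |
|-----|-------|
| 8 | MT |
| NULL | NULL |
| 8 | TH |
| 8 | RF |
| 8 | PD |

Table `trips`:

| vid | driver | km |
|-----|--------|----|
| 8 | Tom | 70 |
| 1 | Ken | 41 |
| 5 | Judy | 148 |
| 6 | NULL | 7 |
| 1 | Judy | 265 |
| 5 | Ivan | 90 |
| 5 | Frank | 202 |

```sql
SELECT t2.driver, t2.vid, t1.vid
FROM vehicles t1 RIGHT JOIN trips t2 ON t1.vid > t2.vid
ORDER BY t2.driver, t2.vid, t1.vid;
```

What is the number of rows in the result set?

25

RIGHT JOIN keeps every row from `trips`; unmatched rows get NULL for `vehicles`'s columns.
Matching on t1.vid > t2.vid. A NULL in a compared column never satisfies the condition.
- t1[0] vid=8 → 6 match(es) in t2 → 6 row(s).
- t1[1] vid=NULL → no match.
- t1[2] vid=8 → 6 match(es) in t2 → 6 row(s).
- t1[3] vid=8 → 6 match(es) in t2 → 6 row(s).
- t1[4] vid=8 → 6 match(es) in t2 → 6 row(s).
- 1 row(s) from t2 found no t1 partner → padded with NULL.
Total: 24 matched + 1 padded = 25 rows.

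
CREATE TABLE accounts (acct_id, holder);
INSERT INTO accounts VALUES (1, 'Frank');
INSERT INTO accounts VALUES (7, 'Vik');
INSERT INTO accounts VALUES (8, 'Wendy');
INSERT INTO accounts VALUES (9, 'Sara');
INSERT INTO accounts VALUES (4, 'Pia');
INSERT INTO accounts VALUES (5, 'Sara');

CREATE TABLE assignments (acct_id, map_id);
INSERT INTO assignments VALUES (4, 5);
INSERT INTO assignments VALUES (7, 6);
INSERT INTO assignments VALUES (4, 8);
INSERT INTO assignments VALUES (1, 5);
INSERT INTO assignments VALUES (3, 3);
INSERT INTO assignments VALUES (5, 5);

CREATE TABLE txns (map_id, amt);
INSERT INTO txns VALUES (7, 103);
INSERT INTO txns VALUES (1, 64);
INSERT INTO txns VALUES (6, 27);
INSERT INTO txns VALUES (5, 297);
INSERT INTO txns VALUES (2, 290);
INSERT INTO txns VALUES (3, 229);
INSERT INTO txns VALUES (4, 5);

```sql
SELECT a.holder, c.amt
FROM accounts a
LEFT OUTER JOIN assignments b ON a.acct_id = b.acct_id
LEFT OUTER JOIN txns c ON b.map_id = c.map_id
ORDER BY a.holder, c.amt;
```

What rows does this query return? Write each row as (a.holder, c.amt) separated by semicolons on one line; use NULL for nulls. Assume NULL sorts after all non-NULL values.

(Frank, 297); (Pia, 297); (Pia, NULL); (Sara, 297); (Sara, NULL); (Vik, 27); (Wendy, NULL)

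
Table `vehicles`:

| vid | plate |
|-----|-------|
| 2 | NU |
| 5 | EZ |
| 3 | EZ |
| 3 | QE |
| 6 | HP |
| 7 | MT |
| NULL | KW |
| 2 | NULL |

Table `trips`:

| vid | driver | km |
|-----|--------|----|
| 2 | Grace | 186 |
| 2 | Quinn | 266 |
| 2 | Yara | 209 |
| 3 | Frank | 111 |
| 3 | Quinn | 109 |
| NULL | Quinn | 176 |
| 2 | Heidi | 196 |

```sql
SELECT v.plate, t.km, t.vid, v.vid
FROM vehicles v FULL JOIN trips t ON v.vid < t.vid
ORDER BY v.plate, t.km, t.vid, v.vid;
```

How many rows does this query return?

FULL OUTER JOIN keeps every row from both sides; unmatched rows get NULL for the other side's columns.
Matching on v.vid < t.vid. A NULL in a compared column never satisfies the condition.
- v (vid=2) pairs with 2 row(s) of t.
- v (vid=5) has no partner → padded with NULL.
- v (vid=3) has no partner → padded with NULL.
- v (vid=3) has no partner → padded with NULL.
- v (vid=6) has no partner → padded with NULL.
- v (vid=7) has no partner → padded with NULL.
- v (vid=NULL) has no partner → padded with NULL.
- v (vid=2) pairs with 2 row(s) of t.
- 5 t row(s) had no v match → kept, v columns NULL.
Total: 4 matched + 11 padded = 15 rows.

15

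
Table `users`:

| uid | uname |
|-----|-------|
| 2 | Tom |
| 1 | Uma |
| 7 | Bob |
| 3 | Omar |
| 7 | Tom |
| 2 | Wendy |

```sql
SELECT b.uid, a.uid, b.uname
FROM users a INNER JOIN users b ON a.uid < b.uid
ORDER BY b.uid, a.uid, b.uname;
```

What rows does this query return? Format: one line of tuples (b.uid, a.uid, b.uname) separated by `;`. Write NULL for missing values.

(2, 1, Tom); (2, 1, Wendy); (3, 1, Omar); (3, 2, Omar); (3, 2, Omar); (7, 1, Bob); (7, 1, Tom); (7, 2, Bob); (7, 2, Bob); (7, 2, Tom); (7, 2, Tom); (7, 3, Bob); (7, 3, Tom)

INNER JOIN keeps only pairs where the ON condition holds.
Matching on a.uid < b.uid.
Matched pairs: 13.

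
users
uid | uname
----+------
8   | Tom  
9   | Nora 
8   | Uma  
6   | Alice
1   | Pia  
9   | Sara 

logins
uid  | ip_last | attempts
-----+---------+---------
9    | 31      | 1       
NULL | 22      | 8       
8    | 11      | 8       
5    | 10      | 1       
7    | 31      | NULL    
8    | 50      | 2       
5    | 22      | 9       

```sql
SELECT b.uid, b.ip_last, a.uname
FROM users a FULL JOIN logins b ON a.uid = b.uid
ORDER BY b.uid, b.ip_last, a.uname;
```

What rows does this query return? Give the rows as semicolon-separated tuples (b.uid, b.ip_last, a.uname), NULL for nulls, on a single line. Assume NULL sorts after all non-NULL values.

FULL OUTER JOIN keeps every row from both sides; unmatched rows get NULL for the other side's columns.
Matching on a.uid = b.uid. A NULL in a compared column never satisfies the condition.
- a[0] uid=8 → 2 match(es) in b → 2 row(s).
- a[1] uid=9 → 1 match(es) in b → 1 row(s).
- a[2] uid=8 → 2 match(es) in b → 2 row(s).
- a[3] uid=6 → no match; kept with NULLs on the b side.
- a[4] uid=1 → no match; kept with NULLs on the b side.
- a[5] uid=9 → 1 match(es) in b → 1 row(s).
- 4 b row(s) had no a match → kept, a columns NULL.

(5, 10, NULL); (5, 22, NULL); (7, 31, NULL); (8, 11, Tom); (8, 11, Uma); (8, 50, Tom); (8, 50, Uma); (9, 31, Nora); (9, 31, Sara); (NULL, 22, NULL); (NULL, NULL, Alice); (NULL, NULL, Pia)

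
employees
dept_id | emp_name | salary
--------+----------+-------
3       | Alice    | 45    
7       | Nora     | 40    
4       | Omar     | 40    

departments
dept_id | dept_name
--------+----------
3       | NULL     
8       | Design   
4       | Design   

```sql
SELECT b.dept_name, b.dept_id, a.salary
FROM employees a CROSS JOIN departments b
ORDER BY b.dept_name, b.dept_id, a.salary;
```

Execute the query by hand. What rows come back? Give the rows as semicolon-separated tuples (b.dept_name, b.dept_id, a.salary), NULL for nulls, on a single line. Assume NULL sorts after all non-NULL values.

CROSS JOIN pairs every row of `employees` with every row of `departments`: 3 × 3 = 9 rows.
After projecting and ordering:
b.dept_name | b.dept_id | a.salary
Design | 4 | 40
Design | 4 | 40
Design | 4 | 45
Design | 8 | 40
Design | 8 | 40
Design | 8 | 45
NULL | 3 | 40
NULL | 3 | 40
NULL | 3 | 45

(Design, 4, 40); (Design, 4, 40); (Design, 4, 45); (Design, 8, 40); (Design, 8, 40); (Design, 8, 45); (NULL, 3, 40); (NULL, 3, 40); (NULL, 3, 45)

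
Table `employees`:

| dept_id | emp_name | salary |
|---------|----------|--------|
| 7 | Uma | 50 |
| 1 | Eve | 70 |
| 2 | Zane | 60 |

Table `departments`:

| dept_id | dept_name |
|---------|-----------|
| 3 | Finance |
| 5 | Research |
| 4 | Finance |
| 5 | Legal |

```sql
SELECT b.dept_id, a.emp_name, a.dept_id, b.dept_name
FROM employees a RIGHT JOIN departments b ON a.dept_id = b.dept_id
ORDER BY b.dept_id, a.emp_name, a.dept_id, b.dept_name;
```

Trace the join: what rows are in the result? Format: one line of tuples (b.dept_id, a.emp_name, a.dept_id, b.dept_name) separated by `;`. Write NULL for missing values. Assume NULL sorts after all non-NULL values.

(3, NULL, NULL, Finance); (4, NULL, NULL, Finance); (5, NULL, NULL, Legal); (5, NULL, NULL, Research)

RIGHT JOIN keeps every row from `departments`; unmatched rows get NULL for `employees`'s columns.
Matching on a.dept_id = b.dept_id.
- a[0] dept_id=7 → no match.
- a[1] dept_id=1 → no match.
- a[2] dept_id=2 → no match.
- plus 4 unmatched b row(s), each kept with NULL a columns.
After projecting and ordering:
b.dept_id | a.emp_name | a.dept_id | b.dept_name
3 | NULL | NULL | Finance
4 | NULL | NULL | Finance
5 | NULL | NULL | Legal
5 | NULL | NULL | Research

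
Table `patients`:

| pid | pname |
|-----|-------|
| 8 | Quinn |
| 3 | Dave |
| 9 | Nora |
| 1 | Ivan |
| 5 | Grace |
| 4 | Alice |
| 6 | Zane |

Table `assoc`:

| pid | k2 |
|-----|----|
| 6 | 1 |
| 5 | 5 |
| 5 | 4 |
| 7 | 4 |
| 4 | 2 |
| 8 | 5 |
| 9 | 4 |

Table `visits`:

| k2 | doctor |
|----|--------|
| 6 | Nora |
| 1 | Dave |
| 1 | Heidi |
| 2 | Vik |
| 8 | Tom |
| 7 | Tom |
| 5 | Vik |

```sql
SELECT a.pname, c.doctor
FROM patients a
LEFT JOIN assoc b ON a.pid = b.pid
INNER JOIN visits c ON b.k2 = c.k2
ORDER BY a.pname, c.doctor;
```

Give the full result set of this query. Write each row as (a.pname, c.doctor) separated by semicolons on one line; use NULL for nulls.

(Alice, Vik); (Grace, Vik); (Quinn, Vik); (Zane, Dave); (Zane, Heidi)

Evaluate left to right. First `patients a LEFT JOIN assoc b` on pid: 8 row(s).
Then INNER JOIN `visits c` on k2: keep only rows whose b.k2 appears in c.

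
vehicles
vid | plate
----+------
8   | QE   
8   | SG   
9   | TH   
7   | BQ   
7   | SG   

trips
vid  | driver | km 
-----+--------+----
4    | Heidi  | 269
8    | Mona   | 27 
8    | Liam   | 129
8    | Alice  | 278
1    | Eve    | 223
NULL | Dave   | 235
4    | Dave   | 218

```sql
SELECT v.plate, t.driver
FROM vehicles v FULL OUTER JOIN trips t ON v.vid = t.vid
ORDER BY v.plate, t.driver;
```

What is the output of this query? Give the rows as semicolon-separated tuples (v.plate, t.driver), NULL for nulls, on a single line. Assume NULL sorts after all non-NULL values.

(BQ, NULL); (QE, Alice); (QE, Liam); (QE, Mona); (SG, Alice); (SG, Liam); (SG, Mona); (SG, NULL); (TH, NULL); (NULL, Dave); (NULL, Dave); (NULL, Eve); (NULL, Heidi)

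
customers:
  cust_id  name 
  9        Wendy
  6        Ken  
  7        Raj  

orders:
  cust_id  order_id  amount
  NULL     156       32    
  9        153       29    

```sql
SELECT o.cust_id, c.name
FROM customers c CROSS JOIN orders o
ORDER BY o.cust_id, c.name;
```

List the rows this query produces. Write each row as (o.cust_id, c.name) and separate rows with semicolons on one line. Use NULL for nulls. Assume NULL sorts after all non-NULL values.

(9, Ken); (9, Raj); (9, Wendy); (NULL, Ken); (NULL, Raj); (NULL, Wendy)

CROSS JOIN pairs every row of `customers` with every row of `orders`: 3 × 2 = 6 rows.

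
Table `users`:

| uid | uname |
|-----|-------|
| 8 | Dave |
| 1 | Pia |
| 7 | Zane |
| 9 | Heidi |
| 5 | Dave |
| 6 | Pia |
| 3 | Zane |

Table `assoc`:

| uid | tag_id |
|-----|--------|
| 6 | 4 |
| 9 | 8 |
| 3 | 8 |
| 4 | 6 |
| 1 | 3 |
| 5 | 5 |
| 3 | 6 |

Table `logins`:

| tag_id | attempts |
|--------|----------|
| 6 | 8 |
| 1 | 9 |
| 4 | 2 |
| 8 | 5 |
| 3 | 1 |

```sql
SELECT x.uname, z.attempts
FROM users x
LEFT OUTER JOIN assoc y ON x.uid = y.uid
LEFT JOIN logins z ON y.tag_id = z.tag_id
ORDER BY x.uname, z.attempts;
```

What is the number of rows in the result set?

Step 1 — x LEFT JOIN y on uid → 8 row(s).
Then LEFT JOIN `logins z` on tag_id: each of those 8 rows is kept; rows whose y.tag_id has no match in z get NULL for z's columns.
Result: 8 row(s).

8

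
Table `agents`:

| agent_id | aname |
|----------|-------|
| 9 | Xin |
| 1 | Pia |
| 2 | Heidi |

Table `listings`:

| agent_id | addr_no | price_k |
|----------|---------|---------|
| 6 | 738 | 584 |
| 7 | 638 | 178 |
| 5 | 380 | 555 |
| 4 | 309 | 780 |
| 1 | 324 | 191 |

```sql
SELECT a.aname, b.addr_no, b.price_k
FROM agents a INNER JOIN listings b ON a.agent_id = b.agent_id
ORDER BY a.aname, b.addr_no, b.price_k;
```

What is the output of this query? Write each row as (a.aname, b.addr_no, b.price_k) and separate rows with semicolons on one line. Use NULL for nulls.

INNER JOIN keeps only pairs where the ON condition holds.
Matching on a.agent_id = b.agent_id.
Matched pairs: 1.

(Pia, 324, 191)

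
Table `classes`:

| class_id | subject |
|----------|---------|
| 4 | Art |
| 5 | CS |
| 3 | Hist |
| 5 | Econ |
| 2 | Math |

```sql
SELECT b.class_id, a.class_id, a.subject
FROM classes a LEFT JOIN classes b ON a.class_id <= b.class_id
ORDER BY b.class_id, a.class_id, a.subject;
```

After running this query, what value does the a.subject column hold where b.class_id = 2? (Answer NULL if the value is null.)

LEFT JOIN keeps every row from `classes a`; unmatched rows get NULL for `classes b`'s columns.
Matching on a.class_id <= b.class_id.
Matched pairs: 16; unmatched a rows kept: 0.

Math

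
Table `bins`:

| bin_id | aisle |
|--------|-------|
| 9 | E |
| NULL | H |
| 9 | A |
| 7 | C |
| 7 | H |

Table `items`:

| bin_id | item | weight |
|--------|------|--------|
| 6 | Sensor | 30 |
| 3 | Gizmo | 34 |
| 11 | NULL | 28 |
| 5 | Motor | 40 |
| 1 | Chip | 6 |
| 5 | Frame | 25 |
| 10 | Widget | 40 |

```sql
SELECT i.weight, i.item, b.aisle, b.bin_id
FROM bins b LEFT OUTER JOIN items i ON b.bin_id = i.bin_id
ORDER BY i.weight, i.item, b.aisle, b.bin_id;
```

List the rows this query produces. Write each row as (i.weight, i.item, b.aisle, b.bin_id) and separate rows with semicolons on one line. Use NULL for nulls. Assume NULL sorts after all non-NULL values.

LEFT JOIN keeps every row from `bins`; unmatched rows get NULL for `items`'s columns.
Matching on b.bin_id = i.bin_id. A NULL in a compared column never satisfies the condition.
- b row (bin_id=9): no match → kept, i columns NULL.
- b row (bin_id=NULL): no match → kept, i columns NULL.
- b row (bin_id=9): no match → kept, i columns NULL.
- b row (bin_id=7): no match → kept, i columns NULL.
- b row (bin_id=7): no match → kept, i columns NULL.
After projecting and ordering:
i.weight | i.item | b.aisle | b.bin_id
NULL | NULL | A | 9
NULL | NULL | C | 7
NULL | NULL | E | 9
NULL | NULL | H | 7
NULL | NULL | H | NULL

(NULL, NULL, A, 9); (NULL, NULL, C, 7); (NULL, NULL, E, 9); (NULL, NULL, H, 7); (NULL, NULL, H, NULL)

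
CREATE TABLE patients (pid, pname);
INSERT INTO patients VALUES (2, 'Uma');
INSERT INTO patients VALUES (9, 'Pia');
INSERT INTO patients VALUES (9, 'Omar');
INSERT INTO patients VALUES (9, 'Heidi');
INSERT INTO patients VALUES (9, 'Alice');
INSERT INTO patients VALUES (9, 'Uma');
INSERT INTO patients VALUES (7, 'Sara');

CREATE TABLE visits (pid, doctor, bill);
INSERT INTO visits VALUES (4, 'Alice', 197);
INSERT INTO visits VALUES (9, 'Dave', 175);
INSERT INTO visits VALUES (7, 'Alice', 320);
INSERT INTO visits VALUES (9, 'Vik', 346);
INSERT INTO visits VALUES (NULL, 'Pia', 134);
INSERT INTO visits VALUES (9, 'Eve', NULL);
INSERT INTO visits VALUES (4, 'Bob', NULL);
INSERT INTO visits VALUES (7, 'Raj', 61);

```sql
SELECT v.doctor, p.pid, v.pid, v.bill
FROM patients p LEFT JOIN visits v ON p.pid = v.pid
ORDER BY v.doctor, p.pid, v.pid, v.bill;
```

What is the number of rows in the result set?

LEFT JOIN keeps every row from `patients`; unmatched rows get NULL for `visits`'s columns.
Matching on p.pid = v.pid. A NULL in a compared column never satisfies the condition.
- p (pid=2) has no partner → padded with NULL.
- p (pid=9) pairs with 3 row(s) of v.
- p (pid=9) pairs with 3 row(s) of v.
- p (pid=9) pairs with 3 row(s) of v.
- p (pid=9) pairs with 3 row(s) of v.
- p (pid=9) pairs with 3 row(s) of v.
- p (pid=7) pairs with 2 row(s) of v.
Total: 17 matched + 1 padded = 18 rows.

18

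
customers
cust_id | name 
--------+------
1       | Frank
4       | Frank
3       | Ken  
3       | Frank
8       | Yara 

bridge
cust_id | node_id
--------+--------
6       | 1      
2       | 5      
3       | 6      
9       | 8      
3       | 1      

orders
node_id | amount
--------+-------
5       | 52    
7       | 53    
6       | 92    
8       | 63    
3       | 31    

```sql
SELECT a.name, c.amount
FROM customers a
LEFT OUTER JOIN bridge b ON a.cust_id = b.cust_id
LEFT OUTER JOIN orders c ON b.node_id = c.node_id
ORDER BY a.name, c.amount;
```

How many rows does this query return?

7

Joins associate left-to-right: customers LEFT JOIN bridge on cust_id gives 7 intermediate row(s).
Then LEFT JOIN `orders c` on node_id: each of those 7 rows is kept; rows whose b.node_id has no match in c get NULL for c's columns.
Result: 7 row(s).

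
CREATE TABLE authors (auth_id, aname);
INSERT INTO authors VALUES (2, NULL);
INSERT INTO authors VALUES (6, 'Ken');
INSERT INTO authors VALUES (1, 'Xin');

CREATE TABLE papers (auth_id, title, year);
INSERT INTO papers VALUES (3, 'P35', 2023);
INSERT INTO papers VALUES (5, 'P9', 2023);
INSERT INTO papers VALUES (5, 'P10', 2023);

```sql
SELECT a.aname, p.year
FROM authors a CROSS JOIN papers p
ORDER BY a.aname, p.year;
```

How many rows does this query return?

9

CROSS JOIN pairs every row of `authors` with every row of `papers`: 3 × 3 = 9 rows.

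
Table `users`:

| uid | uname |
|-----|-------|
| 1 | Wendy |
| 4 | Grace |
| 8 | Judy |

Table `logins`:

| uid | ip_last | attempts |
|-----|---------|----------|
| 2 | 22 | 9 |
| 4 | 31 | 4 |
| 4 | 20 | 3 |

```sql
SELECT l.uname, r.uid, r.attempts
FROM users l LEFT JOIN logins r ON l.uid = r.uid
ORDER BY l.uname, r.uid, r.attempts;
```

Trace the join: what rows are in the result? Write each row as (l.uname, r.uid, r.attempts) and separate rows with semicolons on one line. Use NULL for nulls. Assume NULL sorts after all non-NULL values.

LEFT JOIN keeps every row from `users`; unmatched rows get NULL for `logins`'s columns.
Matching on l.uid = r.uid.
Matched pairs: 2; unmatched l rows kept: 2.

(Grace, 4, 3); (Grace, 4, 4); (Judy, NULL, NULL); (Wendy, NULL, NULL)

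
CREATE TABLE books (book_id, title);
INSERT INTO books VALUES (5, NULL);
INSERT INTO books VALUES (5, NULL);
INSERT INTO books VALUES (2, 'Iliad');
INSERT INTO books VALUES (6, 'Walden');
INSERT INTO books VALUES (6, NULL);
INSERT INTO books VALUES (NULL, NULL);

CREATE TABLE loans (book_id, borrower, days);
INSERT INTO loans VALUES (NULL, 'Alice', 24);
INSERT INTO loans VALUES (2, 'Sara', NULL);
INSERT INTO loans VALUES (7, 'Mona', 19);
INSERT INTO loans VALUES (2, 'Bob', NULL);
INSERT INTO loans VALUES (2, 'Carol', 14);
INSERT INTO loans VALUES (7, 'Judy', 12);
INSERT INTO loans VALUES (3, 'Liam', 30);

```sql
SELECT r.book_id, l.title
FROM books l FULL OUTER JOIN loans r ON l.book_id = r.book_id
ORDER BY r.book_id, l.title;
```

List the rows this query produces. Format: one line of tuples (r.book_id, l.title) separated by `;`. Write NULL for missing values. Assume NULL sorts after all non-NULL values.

FULL OUTER JOIN keeps every row from both sides; unmatched rows get NULL for the other side's columns.
Matching on l.book_id = r.book_id. A NULL in a compared column never satisfies the condition.
- l[0] book_id=5 → no match; kept with NULLs on the r side.
- l[1] book_id=5 → no match; kept with NULLs on the r side.
- l[2] book_id=2 → 3 match(es) in r → 3 row(s).
- l[3] book_id=6 → no match; kept with NULLs on the r side.
- l[4] book_id=6 → no match; kept with NULLs on the r side.
- l[5] book_id=NULL → no match; kept with NULLs on the r side.
- 4 r row(s) had no l match → kept, l columns NULL.

(2, Iliad); (2, Iliad); (2, Iliad); (3, NULL); (7, NULL); (7, NULL); (NULL, Walden); (NULL, NULL); (NULL, NULL); (NULL, NULL); (NULL, NULL); (NULL, NULL)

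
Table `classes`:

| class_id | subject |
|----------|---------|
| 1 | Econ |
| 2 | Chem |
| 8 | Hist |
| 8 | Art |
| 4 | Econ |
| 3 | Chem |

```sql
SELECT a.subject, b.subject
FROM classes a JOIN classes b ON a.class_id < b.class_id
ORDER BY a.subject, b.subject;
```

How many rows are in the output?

14

INNER JOIN keeps only pairs where the ON condition holds.
Matching on a.class_id < b.class_id.
- a row (class_id=1): matches 5 b row(s) → 5 output row(s).
- a row (class_id=2): matches 4 b row(s) → 4 output row(s).
- a row (class_id=8): no match → dropped.
- a row (class_id=8): no match → dropped.
- a row (class_id=4): matches 2 b row(s) → 2 output row(s).
- a row (class_id=3): matches 3 b row(s) → 3 output row(s).
Total: 14 rows.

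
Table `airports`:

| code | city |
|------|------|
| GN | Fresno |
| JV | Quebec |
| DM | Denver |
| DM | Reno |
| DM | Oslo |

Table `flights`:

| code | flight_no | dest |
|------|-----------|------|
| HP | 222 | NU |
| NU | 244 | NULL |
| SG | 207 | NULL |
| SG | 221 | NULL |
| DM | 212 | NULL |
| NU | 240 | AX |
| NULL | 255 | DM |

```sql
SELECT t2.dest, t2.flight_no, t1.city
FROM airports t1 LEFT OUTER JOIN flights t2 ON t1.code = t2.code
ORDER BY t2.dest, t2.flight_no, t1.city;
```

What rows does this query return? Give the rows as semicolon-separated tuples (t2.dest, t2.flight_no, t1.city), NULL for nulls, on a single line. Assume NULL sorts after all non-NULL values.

LEFT JOIN keeps every row from `airports`; unmatched rows get NULL for `flights`'s columns.
Matching on t1.code = t2.code. A NULL in a compared column never satisfies the condition.
- t1 row (code=GN): no match → kept, t2 columns NULL.
- t1 row (code=JV): no match → kept, t2 columns NULL.
- t1 row (code=DM): matches 1 t2 row(s) → 1 output row(s).
- t1 row (code=DM): matches 1 t2 row(s) → 1 output row(s).
- t1 row (code=DM): matches 1 t2 row(s) → 1 output row(s).
After projecting and ordering:
t2.dest | t2.flight_no | t1.city
NULL | 212 | Denver
NULL | 212 | Oslo
NULL | 212 | Reno
NULL | NULL | Fresno
NULL | NULL | Quebec

(NULL, 212, Denver); (NULL, 212, Oslo); (NULL, 212, Reno); (NULL, NULL, Fresno); (NULL, NULL, Quebec)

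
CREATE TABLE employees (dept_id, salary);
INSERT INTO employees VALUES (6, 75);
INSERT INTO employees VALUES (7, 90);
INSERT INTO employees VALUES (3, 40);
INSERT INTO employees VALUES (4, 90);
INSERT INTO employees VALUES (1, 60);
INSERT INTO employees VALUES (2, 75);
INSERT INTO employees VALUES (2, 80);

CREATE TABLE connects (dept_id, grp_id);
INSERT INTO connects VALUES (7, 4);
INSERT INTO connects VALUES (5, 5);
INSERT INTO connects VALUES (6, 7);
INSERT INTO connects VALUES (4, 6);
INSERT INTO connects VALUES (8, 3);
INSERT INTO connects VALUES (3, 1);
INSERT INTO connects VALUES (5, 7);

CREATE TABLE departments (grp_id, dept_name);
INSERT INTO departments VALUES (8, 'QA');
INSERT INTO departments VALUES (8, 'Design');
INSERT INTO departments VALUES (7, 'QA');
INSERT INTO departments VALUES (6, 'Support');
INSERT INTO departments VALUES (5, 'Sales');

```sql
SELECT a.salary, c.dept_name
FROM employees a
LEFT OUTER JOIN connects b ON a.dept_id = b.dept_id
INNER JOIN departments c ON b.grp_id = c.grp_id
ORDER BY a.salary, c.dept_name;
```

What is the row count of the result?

Evaluate left to right. First `employees a LEFT JOIN connects b` on dept_id: 7 row(s).
Then INNER JOIN `departments c` on grp_id: keep only rows whose b.grp_id appears in c.
Result: 2 row(s).

2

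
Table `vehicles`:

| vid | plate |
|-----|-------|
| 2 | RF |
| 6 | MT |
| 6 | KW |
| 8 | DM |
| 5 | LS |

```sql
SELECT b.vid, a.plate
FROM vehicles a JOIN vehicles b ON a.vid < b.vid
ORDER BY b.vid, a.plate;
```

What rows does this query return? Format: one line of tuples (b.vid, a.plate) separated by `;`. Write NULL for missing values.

(5, RF); (6, LS); (6, LS); (6, RF); (6, RF); (8, KW); (8, LS); (8, MT); (8, RF)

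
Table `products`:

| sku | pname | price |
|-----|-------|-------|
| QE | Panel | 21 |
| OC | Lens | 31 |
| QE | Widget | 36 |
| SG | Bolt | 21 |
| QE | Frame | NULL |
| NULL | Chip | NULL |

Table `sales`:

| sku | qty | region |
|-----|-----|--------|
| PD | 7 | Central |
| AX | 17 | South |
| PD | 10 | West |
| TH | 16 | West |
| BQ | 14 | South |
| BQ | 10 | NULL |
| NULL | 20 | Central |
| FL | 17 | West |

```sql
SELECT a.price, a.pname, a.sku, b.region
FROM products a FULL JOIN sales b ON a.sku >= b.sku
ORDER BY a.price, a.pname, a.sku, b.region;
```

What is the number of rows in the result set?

31

FULL OUTER JOIN keeps every row from both sides; unmatched rows get NULL for the other side's columns.
Matching on a.sku >= b.sku. A NULL in a compared column never satisfies the condition.
Matched pairs: 28; unmatched a rows kept: 1; unmatched b rows kept: 2.
Total: 28 matched + 3 padded = 31 rows.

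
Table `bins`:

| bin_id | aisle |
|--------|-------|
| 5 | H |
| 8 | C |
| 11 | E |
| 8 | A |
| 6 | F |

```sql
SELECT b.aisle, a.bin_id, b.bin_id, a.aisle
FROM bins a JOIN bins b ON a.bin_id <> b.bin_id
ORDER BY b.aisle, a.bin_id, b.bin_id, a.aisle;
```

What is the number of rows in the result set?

18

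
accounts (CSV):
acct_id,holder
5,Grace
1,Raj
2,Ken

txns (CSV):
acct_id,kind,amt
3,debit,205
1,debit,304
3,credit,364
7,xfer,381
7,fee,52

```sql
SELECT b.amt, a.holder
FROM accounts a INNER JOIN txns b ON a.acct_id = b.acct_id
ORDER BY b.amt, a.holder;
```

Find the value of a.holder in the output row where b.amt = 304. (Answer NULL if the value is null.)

Raj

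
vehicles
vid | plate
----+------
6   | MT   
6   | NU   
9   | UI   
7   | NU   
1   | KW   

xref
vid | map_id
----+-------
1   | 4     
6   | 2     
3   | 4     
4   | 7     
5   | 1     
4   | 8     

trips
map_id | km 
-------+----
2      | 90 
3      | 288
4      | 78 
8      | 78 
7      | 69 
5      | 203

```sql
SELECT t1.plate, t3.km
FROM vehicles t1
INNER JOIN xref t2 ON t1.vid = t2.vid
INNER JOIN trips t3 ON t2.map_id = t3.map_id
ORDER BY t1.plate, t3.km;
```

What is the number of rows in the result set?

3

Joins associate left-to-right: vehicles INNER JOIN xref on vid gives 3 intermediate row(s).
Then INNER JOIN `trips t3` on map_id: keep only rows whose t2.map_id appears in t3.
Result: 3 row(s).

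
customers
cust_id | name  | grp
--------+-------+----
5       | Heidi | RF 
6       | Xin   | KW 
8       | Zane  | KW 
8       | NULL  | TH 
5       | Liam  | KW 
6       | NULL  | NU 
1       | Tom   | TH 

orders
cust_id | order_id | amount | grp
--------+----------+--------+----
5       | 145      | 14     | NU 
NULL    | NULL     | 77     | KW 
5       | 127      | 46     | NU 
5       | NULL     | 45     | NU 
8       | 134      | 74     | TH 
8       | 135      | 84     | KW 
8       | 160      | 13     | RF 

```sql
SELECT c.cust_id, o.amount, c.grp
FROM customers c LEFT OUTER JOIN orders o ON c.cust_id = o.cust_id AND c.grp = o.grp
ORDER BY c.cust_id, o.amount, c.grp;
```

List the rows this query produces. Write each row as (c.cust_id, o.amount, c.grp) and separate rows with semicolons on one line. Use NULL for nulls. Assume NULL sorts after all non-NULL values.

LEFT JOIN keeps every row from `customers`; unmatched rows get NULL for `orders`'s columns.
Matching on c.cust_id = o.cust_id AND c.grp = o.grp. A NULL in a compared column never satisfies the condition.
Matched pairs: 2; unmatched c rows kept: 5.

(1, NULL, TH); (5, NULL, KW); (5, NULL, RF); (6, NULL, KW); (6, NULL, NU); (8, 74, TH); (8, 84, KW)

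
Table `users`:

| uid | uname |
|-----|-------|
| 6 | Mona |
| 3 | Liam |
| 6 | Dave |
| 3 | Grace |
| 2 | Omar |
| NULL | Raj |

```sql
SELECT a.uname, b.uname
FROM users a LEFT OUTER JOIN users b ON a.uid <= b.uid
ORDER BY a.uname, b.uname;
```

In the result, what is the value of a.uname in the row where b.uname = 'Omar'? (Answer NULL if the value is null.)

LEFT JOIN keeps every row from `users a`; unmatched rows get NULL for `users b`'s columns.
Matching on a.uid <= b.uid. A NULL in a compared column never satisfies the condition.
- a[0] uid=6 → 2 match(es) in b → 2 row(s).
- a[1] uid=3 → 4 match(es) in b → 4 row(s).
- a[2] uid=6 → 2 match(es) in b → 2 row(s).
- a[3] uid=3 → 4 match(es) in b → 4 row(s).
- a[4] uid=2 → 5 match(es) in b → 5 row(s).
- a[5] uid=NULL → no match; kept with NULLs on the b side.

Omar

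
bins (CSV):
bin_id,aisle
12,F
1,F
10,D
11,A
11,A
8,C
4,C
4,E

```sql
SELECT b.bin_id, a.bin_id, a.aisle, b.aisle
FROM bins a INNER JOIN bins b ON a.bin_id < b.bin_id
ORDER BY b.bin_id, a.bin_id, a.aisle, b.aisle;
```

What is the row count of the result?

INNER JOIN keeps only pairs where the ON condition holds.
Matching on a.bin_id < b.bin_id.
- bin_id=12: no matching b row, dropped.
- bin_id=1: 7 matching b row(s), so 7 row(s) emitted.
- bin_id=10: 3 matching b row(s), so 3 row(s) emitted.
- bin_id=11: 1 matching b row(s), so 1 row(s) emitted.
- bin_id=11: 1 matching b row(s), so 1 row(s) emitted.
- bin_id=8: 4 matching b row(s), so 4 row(s) emitted.
- bin_id=4: 5 matching b row(s), so 5 row(s) emitted.
- bin_id=4: 5 matching b row(s), so 5 row(s) emitted.
Total: 26 rows.

26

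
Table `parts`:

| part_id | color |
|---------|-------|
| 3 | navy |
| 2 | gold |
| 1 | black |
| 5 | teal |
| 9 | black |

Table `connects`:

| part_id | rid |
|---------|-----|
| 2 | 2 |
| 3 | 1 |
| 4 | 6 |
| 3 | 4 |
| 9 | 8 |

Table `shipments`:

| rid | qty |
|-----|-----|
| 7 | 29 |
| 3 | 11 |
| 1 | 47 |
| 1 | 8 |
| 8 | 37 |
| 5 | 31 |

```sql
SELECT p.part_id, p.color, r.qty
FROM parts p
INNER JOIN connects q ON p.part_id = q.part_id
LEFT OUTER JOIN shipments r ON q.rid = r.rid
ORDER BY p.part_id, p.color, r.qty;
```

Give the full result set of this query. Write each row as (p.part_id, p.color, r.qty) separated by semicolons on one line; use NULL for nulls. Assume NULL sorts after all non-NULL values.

Joins associate left-to-right: parts INNER JOIN connects on part_id gives 4 intermediate row(s).
Then LEFT JOIN `shipments r` on rid: each of those 4 rows is kept; rows whose q.rid has no match in r get NULL for r's columns.

(2, gold, NULL); (3, navy, 8); (3, navy, 47); (3, navy, NULL); (9, black, 37)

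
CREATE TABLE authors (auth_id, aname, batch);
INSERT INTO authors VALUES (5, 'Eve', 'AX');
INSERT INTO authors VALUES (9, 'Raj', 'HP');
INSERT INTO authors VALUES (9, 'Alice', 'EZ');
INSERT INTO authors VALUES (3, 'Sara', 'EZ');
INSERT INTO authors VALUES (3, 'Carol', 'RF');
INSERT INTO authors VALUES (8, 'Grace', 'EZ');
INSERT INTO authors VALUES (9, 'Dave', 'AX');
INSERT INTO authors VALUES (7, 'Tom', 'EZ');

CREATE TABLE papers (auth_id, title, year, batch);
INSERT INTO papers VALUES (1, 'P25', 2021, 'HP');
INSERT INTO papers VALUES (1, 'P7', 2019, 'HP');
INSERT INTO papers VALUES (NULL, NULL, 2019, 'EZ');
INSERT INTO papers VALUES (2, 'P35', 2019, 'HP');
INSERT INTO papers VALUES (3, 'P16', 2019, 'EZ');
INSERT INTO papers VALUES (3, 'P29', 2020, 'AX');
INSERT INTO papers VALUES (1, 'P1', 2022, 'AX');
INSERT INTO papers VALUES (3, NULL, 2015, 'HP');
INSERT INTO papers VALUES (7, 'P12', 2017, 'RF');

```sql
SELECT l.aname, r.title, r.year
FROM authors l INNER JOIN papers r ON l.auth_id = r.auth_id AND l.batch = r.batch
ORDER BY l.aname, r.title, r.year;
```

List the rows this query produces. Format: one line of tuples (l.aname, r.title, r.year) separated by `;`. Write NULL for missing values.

INNER JOIN keeps only pairs where the ON condition holds.
Matching on l.auth_id = r.auth_id AND l.batch = r.batch. A NULL in a compared column never satisfies the condition.
- l[0] auth_id=5, batch=AX → no match; dropped.
- l[1] auth_id=9, batch=HP → no match; dropped.
- l[2] auth_id=9, batch=EZ → no match; dropped.
- l[3] auth_id=3, batch=EZ → 1 match(es) in r → 1 row(s).
- l[4] auth_id=3, batch=RF → no match; dropped.
- l[5] auth_id=8, batch=EZ → no match; dropped.
- l[6] auth_id=9, batch=AX → no match; dropped.
- l[7] auth_id=7, batch=EZ → no match; dropped.
After projecting and ordering:
l.aname | r.title | r.year
Sara | P16 | 2019

(Sara, P16, 2019)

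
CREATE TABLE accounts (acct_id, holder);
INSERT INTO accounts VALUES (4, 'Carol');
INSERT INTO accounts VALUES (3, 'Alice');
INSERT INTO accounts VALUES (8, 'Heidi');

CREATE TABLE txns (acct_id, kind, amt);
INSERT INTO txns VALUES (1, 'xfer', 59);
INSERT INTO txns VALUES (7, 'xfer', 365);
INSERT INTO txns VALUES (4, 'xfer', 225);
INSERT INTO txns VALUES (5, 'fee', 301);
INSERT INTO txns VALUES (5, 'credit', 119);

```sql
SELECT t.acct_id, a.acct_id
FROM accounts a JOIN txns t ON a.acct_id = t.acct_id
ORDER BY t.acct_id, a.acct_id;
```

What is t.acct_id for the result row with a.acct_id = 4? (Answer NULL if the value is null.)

4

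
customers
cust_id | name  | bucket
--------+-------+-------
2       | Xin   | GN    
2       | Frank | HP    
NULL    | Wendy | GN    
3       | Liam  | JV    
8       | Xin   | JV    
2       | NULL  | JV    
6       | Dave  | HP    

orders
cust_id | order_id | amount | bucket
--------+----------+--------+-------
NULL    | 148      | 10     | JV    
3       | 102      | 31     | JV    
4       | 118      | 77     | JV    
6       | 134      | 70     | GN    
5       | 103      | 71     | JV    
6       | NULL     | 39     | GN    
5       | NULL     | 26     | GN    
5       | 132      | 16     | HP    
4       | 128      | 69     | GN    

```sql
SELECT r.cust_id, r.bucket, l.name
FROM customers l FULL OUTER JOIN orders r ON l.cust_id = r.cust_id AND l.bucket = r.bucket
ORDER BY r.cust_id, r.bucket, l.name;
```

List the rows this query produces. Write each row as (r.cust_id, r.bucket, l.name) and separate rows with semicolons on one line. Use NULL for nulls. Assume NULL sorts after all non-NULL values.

FULL OUTER JOIN keeps every row from both sides; unmatched rows get NULL for the other side's columns.
Matching on l.cust_id = r.cust_id AND l.bucket = r.bucket. A NULL in a compared column never satisfies the condition.
- l[0] cust_id=2, bucket=GN → no match; kept with NULLs on the r side.
- l[1] cust_id=2, bucket=HP → no match; kept with NULLs on the r side.
- l[2] cust_id=NULL, bucket=GN → no match; kept with NULLs on the r side.
- l[3] cust_id=3, bucket=JV → 1 match(es) in r → 1 row(s).
- l[4] cust_id=8, bucket=JV → no match; kept with NULLs on the r side.
- l[5] cust_id=2, bucket=JV → no match; kept with NULLs on the r side.
- l[6] cust_id=6, bucket=HP → no match; kept with NULLs on the r side.
- 8 r row(s) had no l match → kept, l columns NULL.

(3, JV, Liam); (4, GN, NULL); (4, JV, NULL); (5, GN, NULL); (5, HP, NULL); (5, JV, NULL); (6, GN, NULL); (6, GN, NULL); (NULL, JV, NULL); (NULL, NULL, Dave); (NULL, NULL, Frank); (NULL, NULL, Wendy); (NULL, NULL, Xin); (NULL, NULL, Xin); (NULL, NULL, NULL)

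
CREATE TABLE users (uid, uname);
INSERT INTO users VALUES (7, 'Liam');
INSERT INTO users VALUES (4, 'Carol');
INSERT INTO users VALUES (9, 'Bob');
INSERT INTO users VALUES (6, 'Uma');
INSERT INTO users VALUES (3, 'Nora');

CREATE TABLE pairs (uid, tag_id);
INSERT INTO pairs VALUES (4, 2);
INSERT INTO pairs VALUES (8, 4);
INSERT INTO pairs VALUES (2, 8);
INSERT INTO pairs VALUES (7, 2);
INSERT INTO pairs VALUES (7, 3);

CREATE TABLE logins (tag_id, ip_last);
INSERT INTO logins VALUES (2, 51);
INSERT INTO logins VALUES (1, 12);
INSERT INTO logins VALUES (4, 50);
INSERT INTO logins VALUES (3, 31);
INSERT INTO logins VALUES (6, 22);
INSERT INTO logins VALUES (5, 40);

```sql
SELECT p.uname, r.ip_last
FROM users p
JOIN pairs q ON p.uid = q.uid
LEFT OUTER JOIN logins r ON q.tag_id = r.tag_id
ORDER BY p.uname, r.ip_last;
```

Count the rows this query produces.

3

Evaluate left to right. First `users p INNER JOIN pairs q` on uid: 3 row(s).
Then LEFT JOIN `logins r` on tag_id: each of those 3 rows is kept; rows whose q.tag_id has no match in r get NULL for r's columns.
Result: 3 row(s).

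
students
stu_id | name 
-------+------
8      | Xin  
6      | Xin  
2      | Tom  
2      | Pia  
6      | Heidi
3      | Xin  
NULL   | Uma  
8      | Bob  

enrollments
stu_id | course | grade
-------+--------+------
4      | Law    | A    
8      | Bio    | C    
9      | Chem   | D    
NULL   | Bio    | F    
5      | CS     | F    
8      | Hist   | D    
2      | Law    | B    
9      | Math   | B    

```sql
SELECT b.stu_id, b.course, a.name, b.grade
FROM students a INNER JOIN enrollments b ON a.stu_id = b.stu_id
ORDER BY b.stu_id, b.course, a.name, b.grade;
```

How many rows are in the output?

INNER JOIN keeps only pairs where the ON condition holds.
Matching on a.stu_id = b.stu_id. A NULL in a compared column never satisfies the condition.
Matched pairs: 6.
Total: 6 rows.

6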